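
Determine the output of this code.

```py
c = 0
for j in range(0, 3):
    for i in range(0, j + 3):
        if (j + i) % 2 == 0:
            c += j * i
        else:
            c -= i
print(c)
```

j=0,i=0: even sum, c = 0+0 = 0
j=0,i=1: odd sum, c = 0-1 = -1
j=0,i=2: even sum, c = (-1)+0 = -1
j=1,i=0: odd sum, c = (-1)-0 = -1
j=1,i=1: even sum, c = (-1)+1 = 0
j=1,i=2: odd sum, c = 0-2 = -2
j=1,i=3: even sum, c = (-2)+3 = 1
j=2,i=0: even sum, c = 1+0 = 1
j=2,i=1: odd sum, c = 1-1 = 0
j=2,i=2: even sum, c = 0+4 = 4
j=2,i=3: odd sum, c = 4-3 = 1
j=2,i=4: even sum, c = 1+8 = 9

9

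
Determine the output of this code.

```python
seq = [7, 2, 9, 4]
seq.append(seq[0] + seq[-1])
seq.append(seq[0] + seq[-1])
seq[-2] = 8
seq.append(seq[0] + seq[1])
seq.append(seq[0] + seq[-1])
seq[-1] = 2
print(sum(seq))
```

59

append seq[0]+seq[-1] = 7+4 = 11 → [7, 2, 9, 4, 11]
append seq[0]+seq[-1] = 7+11 = 18 → [7, 2, 9, 4, 11, 18]
seq[-2] = 8 → [7, 2, 9, 4, 8, 18]
append seq[0]+seq[1] = 7+2 = 9 → [7, 2, 9, 4, 8, 18, 9]
append seq[0]+seq[-1] = 7+9 = 16 → [7, 2, 9, 4, 8, 18, 9, 16]
seq[-1] = 2 → [7, 2, 9, 4, 8, 18, 9, 2]
sum = 59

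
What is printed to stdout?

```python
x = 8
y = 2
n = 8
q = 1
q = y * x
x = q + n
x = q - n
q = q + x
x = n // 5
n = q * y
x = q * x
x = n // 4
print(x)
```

12

q = 2*8 = 16
x = 16+8 = 24
x = 16-8 = 8
q = 16+8 = 24
x = 8//5 = 1
n = 24*2 = 48
x = 24*1 = 24
x = 48//4 = 12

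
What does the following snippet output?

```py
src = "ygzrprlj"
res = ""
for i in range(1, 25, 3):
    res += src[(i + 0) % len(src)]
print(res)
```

i=1: add src[1]='g' → 'g'
i=4: add src[4]='p' → 'gp'
i=7: add src[7]='j' → 'gpj'
i=10: add src[2]='z' → 'gpjz'
i=13: add src[5]='r' → 'gpjzr'
i=16: add src[0]='y' → 'gpjzry'
i=19: add src[3]='r' → 'gpjzryr'
i=22: add src[6]='l' → 'gpjzryrl'

gpjzryrl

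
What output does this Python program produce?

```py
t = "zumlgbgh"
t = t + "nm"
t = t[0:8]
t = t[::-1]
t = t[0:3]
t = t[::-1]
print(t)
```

bgh

+ 'nm' → 'zumlgbghnm'
slice [0:8] → 'zumlgbgh'
reverse → 'hgbglmuz'
slice [0:3] → 'hgb'
reverse → 'bgh'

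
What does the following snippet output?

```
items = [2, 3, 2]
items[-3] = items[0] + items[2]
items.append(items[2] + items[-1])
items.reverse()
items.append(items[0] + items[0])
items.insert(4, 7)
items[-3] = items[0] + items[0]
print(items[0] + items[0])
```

8

items[-3] = items[0]+items[2] = 2+2 = 4 → [4, 3, 2]
append items[2]+items[-1] = 2+2 = 4 → [4, 3, 2, 4]
reverse → [4, 2, 3, 4]
append items[0]+items[0] = 4+4 = 8 → [4, 2, 3, 4, 8]
insert 7 at 4 → [4, 2, 3, 4, 7, 8]
items[-3] = items[0]+items[0] = 4+4 = 8 → [4, 2, 3, 8, 7, 8]
items[0]+items[0] = 4+4 = 8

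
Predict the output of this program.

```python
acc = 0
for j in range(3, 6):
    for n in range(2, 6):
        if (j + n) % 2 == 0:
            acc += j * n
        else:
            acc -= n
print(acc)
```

j=3,n=2: odd sum, acc = 0-2 = -2
j=3,n=3: even sum, acc = (-2)+9 = 7
j=3,n=4: odd sum, acc = 7-4 = 3
j=3,n=5: even sum, acc = 3+15 = 18
j=4,n=2: even sum, acc = 18+8 = 26
j=4,n=3: odd sum, acc = 26-3 = 23
j=4,n=4: even sum, acc = 23+16 = 39
j=4,n=5: odd sum, acc = 39-5 = 34
j=5,n=2: odd sum, acc = 34-2 = 32
j=5,n=3: even sum, acc = 32+15 = 47
j=5,n=4: odd sum, acc = 47-4 = 43
j=5,n=5: even sum, acc = 43+25 = 68

68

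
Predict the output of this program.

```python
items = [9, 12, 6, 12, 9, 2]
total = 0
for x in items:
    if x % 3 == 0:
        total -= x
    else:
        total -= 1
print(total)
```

-49

x=9: %3==0, total = 0-9 = -9
x=12: %3==0, total = (-9)-12 = -21
x=6: %3==0, total = (-21)-6 = -27
x=12: %3==0, total = (-27)-12 = -39
x=9: %3==0, total = (-39)-9 = -48
x=2: not %3==0, total = (-48)-1 = -49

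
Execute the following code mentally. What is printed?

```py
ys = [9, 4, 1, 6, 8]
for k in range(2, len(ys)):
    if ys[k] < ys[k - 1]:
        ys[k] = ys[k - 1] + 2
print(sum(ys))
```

k=2: 1<4, ys[2] = 4+2 = 6 → [9, 4, 6, 6, 8]
k=3: 6>=6, unchanged → [9, 4, 6, 6, 8]
k=4: 8>=6, unchanged → [9, 4, 6, 6, 8]
sum = 33

33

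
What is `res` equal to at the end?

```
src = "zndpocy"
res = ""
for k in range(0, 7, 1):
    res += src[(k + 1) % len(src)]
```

k=0: add src[1]='n' → 'n'
k=1: add src[2]='d' → 'nd'
k=2: add src[3]='p' → 'ndp'
k=3: add src[4]='o' → 'ndpo'
k=4: add src[5]='c' → 'ndpoc'
k=5: add src[6]='y' → 'ndpocy'
k=6: add src[0]='z' → 'ndpocyz'

'ndpocyz'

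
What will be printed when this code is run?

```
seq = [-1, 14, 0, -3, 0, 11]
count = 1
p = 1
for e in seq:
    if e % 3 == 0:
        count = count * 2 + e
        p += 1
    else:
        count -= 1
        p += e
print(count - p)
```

-43

e=-1: not %3==0, count = 1-1 = 0; p=0
e=14: not %3==0, count = 0-1 = -1; p=14
e=0: %3==0, count = (-1)*2+0 = -2; p=15
e=-3: %3==0, count = (-2)*2+(-3) = -7; p=16
e=0: %3==0, count = (-7)*2+0 = -14; p=17
e=11: not %3==0, count = (-14)-1 = -15; p=28
count-p = (-15)-28 = -43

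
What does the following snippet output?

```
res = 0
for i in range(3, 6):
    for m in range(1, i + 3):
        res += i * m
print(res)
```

i=3,m=1: res = 0+3 = 3
i=3,m=2: res = 3+6 = 9
i=3,m=3: res = 9+9 = 18
i=3,m=4: res = 18+12 = 30
i=3,m=5: res = 30+15 = 45
i=4,m=1: res = 45+4 = 49
i=4,m=2: res = 49+8 = 57
i=4,m=3: res = 57+12 = 69
i=4,m=4: res = 69+16 = 85
i=4,m=5: res = 85+20 = 105
i=4,m=6: res = 105+24 = 129
i=5,m=1: res = 129+5 = 134
i=5,m=2: res = 134+10 = 144
i=5,m=3: res = 144+15 = 159
i=5,m=4: res = 159+20 = 179
i=5,m=5: res = 179+25 = 204
i=5,m=6: res = 204+30 = 234
i=5,m=7: res = 234+35 = 269

269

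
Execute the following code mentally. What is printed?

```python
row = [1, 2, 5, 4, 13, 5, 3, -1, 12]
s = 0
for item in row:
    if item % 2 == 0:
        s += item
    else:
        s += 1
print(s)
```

item=1: not even, s = 0+1 = 1
item=2: even, s = 1+2 = 3
item=5: not even, s = 3+1 = 4
item=4: even, s = 4+4 = 8
item=13: not even, s = 8+1 = 9
item=5: not even, s = 9+1 = 10
item=3: not even, s = 10+1 = 11
item=-1: not even, s = 11+1 = 12
item=12: even, s = 12+12 = 24

24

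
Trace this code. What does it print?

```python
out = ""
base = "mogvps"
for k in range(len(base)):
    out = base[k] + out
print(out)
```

spvgom

k=0: prepend 'm' → 'm'
k=1: prepend 'o' → 'om'
k=2: prepend 'g' → 'gom'
k=3: prepend 'v' → 'vgom'
k=4: prepend 'p' → 'pvgom'
k=5: prepend 's' → 'spvgom'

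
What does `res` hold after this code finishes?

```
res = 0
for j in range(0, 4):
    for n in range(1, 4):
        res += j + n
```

42

j=0,n=1: res = 0+1 = 1
j=0,n=2: res = 1+2 = 3
j=0,n=3: res = 3+3 = 6
j=1,n=1: res = 6+2 = 8
j=1,n=2: res = 8+3 = 11
j=1,n=3: res = 11+4 = 15
j=2,n=1: res = 15+3 = 18
j=2,n=2: res = 18+4 = 22
j=2,n=3: res = 22+5 = 27
j=3,n=1: res = 27+4 = 31
j=3,n=2: res = 31+5 = 36
j=3,n=3: res = 36+6 = 42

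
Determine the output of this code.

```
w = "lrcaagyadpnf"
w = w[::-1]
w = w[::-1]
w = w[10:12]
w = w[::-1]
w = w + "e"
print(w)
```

fne

reverse → 'fnpdaygaacrl'
reverse → 'lrcaagyadpnf'
slice [10:12] → 'nf'
reverse → 'fn'
+ 'e' → 'fne'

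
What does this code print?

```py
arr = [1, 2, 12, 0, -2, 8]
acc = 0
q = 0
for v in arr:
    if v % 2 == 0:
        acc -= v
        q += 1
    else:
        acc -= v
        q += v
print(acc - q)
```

-27

v=1: not even, acc = 0-1 = -1; q=1
v=2: even, acc = (-1)-2 = -3; q=2
v=12: even, acc = (-3)-12 = -15; q=3
v=0: even, acc = (-15)-0 = -15; q=4
v=-2: even, acc = (-15)-(-2) = -13; q=5
v=8: even, acc = (-13)-8 = -21; q=6
acc-q = (-21)-6 = -27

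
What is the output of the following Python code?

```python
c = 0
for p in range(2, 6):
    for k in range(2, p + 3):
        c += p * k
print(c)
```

p=2,k=2: c = 0+4 = 4
p=2,k=3: c = 4+6 = 10
p=2,k=4: c = 10+8 = 18
p=3,k=2: c = 18+6 = 24
p=3,k=3: c = 24+9 = 33
p=3,k=4: c = 33+12 = 45
p=3,k=5: c = 45+15 = 60
p=4,k=2: c = 60+8 = 68
p=4,k=3: c = 68+12 = 80
p=4,k=4: c = 80+16 = 96
p=4,k=5: c = 96+20 = 116
p=4,k=6: c = 116+24 = 140
p=5,k=2: c = 140+10 = 150
p=5,k=3: c = 150+15 = 165
p=5,k=4: c = 165+20 = 185
p=5,k=5: c = 185+25 = 210
p=5,k=6: c = 210+30 = 240
p=5,k=7: c = 240+35 = 275

275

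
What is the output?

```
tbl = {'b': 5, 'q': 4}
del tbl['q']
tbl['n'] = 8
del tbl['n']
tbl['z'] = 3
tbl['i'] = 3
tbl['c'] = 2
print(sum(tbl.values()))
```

13

del 'q' → {'b': 5}
tbl['n'] = 8 → {'b': 5, 'n': 8}
del 'n' → {'b': 5}
tbl['z'] = 3 → {'b': 5, 'z': 3}
tbl['i'] = 3 → {'b': 5, 'z': 3, 'i': 3}
tbl['c'] = 2 → {'b': 5, 'z': 3, 'i': 3, 'c': 2}
sum of values = 13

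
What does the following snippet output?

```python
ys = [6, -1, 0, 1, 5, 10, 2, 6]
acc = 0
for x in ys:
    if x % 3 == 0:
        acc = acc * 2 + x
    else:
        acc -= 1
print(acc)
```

x=6: %3==0, acc = 0*2+6 = 6
x=-1: not %3==0, acc = 6-1 = 5
x=0: %3==0, acc = 5*2+0 = 10
x=1: not %3==0, acc = 10-1 = 9
x=5: not %3==0, acc = 9-1 = 8
x=10: not %3==0, acc = 8-1 = 7
x=2: not %3==0, acc = 7-1 = 6
x=6: %3==0, acc = 6*2+6 = 18

18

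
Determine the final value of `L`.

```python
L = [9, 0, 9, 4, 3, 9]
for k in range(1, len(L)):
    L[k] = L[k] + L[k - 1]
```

[9, 9, 18, 22, 25, 34]

k=1: L[1] = 0+9 = 9 → [9, 9, 9, 4, 3, 9]
k=2: L[2] = 9+9 = 18 → [9, 9, 18, 4, 3, 9]
k=3: L[3] = 4+18 = 22 → [9, 9, 18, 22, 3, 9]
k=4: L[4] = 3+22 = 25 → [9, 9, 18, 22, 25, 9]
k=5: L[5] = 9+25 = 34 → [9, 9, 18, 22, 25, 34]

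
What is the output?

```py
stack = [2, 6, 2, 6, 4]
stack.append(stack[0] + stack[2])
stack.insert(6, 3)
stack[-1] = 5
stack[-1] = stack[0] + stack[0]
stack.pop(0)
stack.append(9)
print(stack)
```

[6, 2, 6, 4, 4, 4, 9]

append stack[0]+stack[2] = 2+2 = 4 → [2, 6, 2, 6, 4, 4]
insert 3 at 6 → [2, 6, 2, 6, 4, 4, 3]
stack[-1] = 5 → [2, 6, 2, 6, 4, 4, 5]
stack[-1] = stack[0]+stack[0] = 2+2 = 4 → [2, 6, 2, 6, 4, 4, 4]
pop(0) removes 2 → [6, 2, 6, 4, 4, 4]
append 9 → [6, 2, 6, 4, 4, 4, 9]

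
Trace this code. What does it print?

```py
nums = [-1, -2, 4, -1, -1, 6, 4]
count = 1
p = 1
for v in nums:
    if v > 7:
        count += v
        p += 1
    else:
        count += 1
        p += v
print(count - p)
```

v=-1: not >7, count = 1+1 = 2; p=0
v=-2: not >7, count = 2+1 = 3; p=-2
v=4: not >7, count = 3+1 = 4; p=2
v=-1: not >7, count = 4+1 = 5; p=1
v=-1: not >7, count = 5+1 = 6; p=0
v=6: not >7, count = 6+1 = 7; p=6
v=4: not >7, count = 7+1 = 8; p=10
count-p = 8-10 = -2

-2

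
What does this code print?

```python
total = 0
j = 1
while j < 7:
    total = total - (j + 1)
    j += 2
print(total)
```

-12

j=1: total = 0-2 = -2
j=3: total = (-2)-4 = -6
j=5: total = (-6)-6 = -12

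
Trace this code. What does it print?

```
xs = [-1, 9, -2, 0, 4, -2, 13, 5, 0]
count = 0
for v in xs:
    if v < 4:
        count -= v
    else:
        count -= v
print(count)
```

v=-1: <4, count = 0-(-1) = 1
v=9: not <4, count = 1-9 = -8
v=-2: <4, count = (-8)-(-2) = -6
v=0: <4, count = (-6)-0 = -6
v=4: not <4, count = (-6)-4 = -10
v=-2: <4, count = (-10)-(-2) = -8
v=13: not <4, count = (-8)-13 = -21
v=5: not <4, count = (-21)-5 = -26
v=0: <4, count = (-26)-0 = -26

-26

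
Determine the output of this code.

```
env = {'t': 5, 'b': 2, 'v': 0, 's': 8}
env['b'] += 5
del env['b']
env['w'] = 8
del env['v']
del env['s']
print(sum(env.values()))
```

13

env['b'] = 2+5 = 7 → {'t': 5, 'b': 7, 'v': 0, 's': 8}
del 'b' → {'t': 5, 'v': 0, 's': 8}
env['w'] = 8 → {'t': 5, 'v': 0, 's': 8, 'w': 8}
del 'v' → {'t': 5, 's': 8, 'w': 8}
del 's' → {'t': 5, 'w': 8}
sum of values = 13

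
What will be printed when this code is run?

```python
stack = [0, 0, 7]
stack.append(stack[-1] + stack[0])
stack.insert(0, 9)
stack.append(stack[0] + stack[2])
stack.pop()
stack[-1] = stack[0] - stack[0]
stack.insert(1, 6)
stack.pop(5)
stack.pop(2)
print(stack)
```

append stack[-1]+stack[0] = 7+0 = 7 → [0, 0, 7, 7]
insert 9 at 0 → [9, 0, 0, 7, 7]
append stack[0]+stack[2] = 9+0 = 9 → [9, 0, 0, 7, 7, 9]
pop() removes 9 → [9, 0, 0, 7, 7]
stack[-1] = stack[0]-stack[0] = 9-9 = 0 → [9, 0, 0, 7, 0]
insert 6 at 1 → [9, 6, 0, 0, 7, 0]
pop(5) removes 0 → [9, 6, 0, 0, 7]
pop(2) removes 0 → [9, 6, 0, 7]

[9, 6, 0, 7]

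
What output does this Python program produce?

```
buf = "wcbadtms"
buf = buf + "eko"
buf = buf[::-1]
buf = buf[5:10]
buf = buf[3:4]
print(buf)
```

+ 'eko' → 'wcbadtmseko'
reverse → 'okesmtdabcw'
slice [5:10] → 'tdabc'
slice [3:4] → 'b'

b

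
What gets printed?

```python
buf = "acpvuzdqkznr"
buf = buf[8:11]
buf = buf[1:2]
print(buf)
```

z

slice [8:11] → 'kzn'
slice [1:2] → 'z'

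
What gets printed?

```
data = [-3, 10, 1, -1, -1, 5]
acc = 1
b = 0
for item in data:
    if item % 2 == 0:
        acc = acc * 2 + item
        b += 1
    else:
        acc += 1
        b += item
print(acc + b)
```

20

item=-3: not even, acc = 1+1 = 2; b=-3
item=10: even, acc = 2*2+10 = 14; b=-2
item=1: not even, acc = 14+1 = 15; b=-1
item=-1: not even, acc = 15+1 = 16; b=-2
item=-1: not even, acc = 16+1 = 17; b=-3
item=5: not even, acc = 17+1 = 18; b=2
acc+b = 18+2 = 20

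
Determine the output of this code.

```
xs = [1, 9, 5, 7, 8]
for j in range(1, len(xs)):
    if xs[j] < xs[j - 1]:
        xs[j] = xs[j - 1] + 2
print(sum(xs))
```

49

j=1: 9>=1, unchanged → [1, 9, 5, 7, 8]
j=2: 5<9, xs[2] = 9+2 = 11 → [1, 9, 11, 7, 8]
j=3: 7<11, xs[3] = 11+2 = 13 → [1, 9, 11, 13, 8]
j=4: 8<13, xs[4] = 13+2 = 15 → [1, 9, 11, 13, 15]
sum = 49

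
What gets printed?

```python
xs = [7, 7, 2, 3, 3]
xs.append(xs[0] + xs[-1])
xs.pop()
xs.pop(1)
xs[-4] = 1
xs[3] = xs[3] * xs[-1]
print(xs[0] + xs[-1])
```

append xs[0]+xs[-1] = 7+3 = 10 → [7, 7, 2, 3, 3, 10]
pop() removes 10 → [7, 7, 2, 3, 3]
pop(1) removes 7 → [7, 2, 3, 3]
xs[-4] = 1 → [1, 2, 3, 3]
xs[3] = xs[3]*xs[-1] = 3*3 = 9 → [1, 2, 3, 9]
xs[0]+xs[-1] = 1+9 = 10

10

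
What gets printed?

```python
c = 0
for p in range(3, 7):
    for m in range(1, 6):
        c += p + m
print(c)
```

p=3,m=1: c = 0+4 = 4
p=3,m=2: c = 4+5 = 9
p=3,m=3: c = 9+6 = 15
p=3,m=4: c = 15+7 = 22
p=3,m=5: c = 22+8 = 30
p=4,m=1: c = 30+5 = 35
p=4,m=2: c = 35+6 = 41
p=4,m=3: c = 41+7 = 48
p=4,m=4: c = 48+8 = 56
p=4,m=5: c = 56+9 = 65
p=5,m=1: c = 65+6 = 71
p=5,m=2: c = 71+7 = 78
p=5,m=3: c = 78+8 = 86
p=5,m=4: c = 86+9 = 95
p=5,m=5: c = 95+10 = 105
p=6,m=1: c = 105+7 = 112
p=6,m=2: c = 112+8 = 120
p=6,m=3: c = 120+9 = 129
p=6,m=4: c = 129+10 = 139
p=6,m=5: c = 139+11 = 150

150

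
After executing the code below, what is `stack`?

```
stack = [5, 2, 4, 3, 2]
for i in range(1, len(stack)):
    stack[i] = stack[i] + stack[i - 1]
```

i=1: stack[1] = 2+5 = 7 → [5, 7, 4, 3, 2]
i=2: stack[2] = 4+7 = 11 → [5, 7, 11, 3, 2]
i=3: stack[3] = 3+11 = 14 → [5, 7, 11, 14, 2]
i=4: stack[4] = 2+14 = 16 → [5, 7, 11, 14, 16]

[5, 7, 11, 14, 16]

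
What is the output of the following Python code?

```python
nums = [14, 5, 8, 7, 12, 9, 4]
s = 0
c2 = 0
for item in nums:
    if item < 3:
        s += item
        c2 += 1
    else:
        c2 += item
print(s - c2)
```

-59

item=14: not <3; c2=14
item=5: not <3; c2=19
item=8: not <3; c2=27
item=7: not <3; c2=34
item=12: not <3; c2=46
item=9: not <3; c2=55
item=4: not <3; c2=59
s-c2 = 0-59 = -59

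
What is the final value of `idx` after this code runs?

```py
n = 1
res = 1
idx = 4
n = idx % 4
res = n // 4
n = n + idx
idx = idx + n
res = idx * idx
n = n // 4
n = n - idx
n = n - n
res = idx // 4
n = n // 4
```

8

n = 4%4 = 0
res = 0//4 = 0
n = 0+4 = 4
idx = 4+4 = 8
res = 8*8 = 64
n = 4//4 = 1
n = 1-8 = -7
n = (-7)-(-7) = 0
res = 8//4 = 2
n = 0//4 = 0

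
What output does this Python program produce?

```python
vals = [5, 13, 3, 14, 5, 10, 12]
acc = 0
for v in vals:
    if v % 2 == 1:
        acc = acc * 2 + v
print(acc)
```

v=5: odd, acc = 0*2+5 = 5
v=13: odd, acc = 5*2+13 = 23
v=3: odd, acc = 23*2+3 = 49
v=14: not odd
v=5: odd, acc = 49*2+5 = 103
v=10: not odd
v=12: not odd

103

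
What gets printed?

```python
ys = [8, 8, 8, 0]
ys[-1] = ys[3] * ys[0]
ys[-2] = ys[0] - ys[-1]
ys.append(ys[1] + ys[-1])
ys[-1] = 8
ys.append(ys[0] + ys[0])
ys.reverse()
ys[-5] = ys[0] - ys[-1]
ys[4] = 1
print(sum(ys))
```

ys[-1] = ys[3]*ys[0] = 0*8 = 0 → [8, 8, 8, 0]
ys[-2] = ys[0]-ys[-1] = 8-0 = 8 → [8, 8, 8, 0]
append ys[1]+ys[-1] = 8+0 = 8 → [8, 8, 8, 0, 8]
ys[-1] = 8 → [8, 8, 8, 0, 8]
append ys[0]+ys[0] = 8+8 = 16 → [8, 8, 8, 0, 8, 16]
reverse → [16, 8, 0, 8, 8, 8]
ys[-5] = ys[0]-ys[-1] = 16-8 = 8 → [16, 8, 0, 8, 8, 8]
ys[4] = 1 → [16, 8, 0, 8, 1, 8]
sum = 41

41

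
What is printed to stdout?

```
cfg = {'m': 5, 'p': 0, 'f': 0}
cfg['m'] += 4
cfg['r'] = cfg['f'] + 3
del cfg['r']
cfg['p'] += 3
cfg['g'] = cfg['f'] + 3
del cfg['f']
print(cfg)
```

cfg['m'] = 5+4 = 9 → {'m': 9, 'p': 0, 'f': 0}
cfg['r'] = cfg['f']+3 = 3 → {'m': 9, 'p': 0, 'f': 0, 'r': 3}
del 'r' → {'m': 9, 'p': 0, 'f': 0}
cfg['p'] = 0+3 = 3 → {'m': 9, 'p': 3, 'f': 0}
cfg['g'] = cfg['f']+3 = 3 → {'m': 9, 'p': 3, 'f': 0, 'g': 3}
del 'f' → {'m': 9, 'p': 3, 'g': 3}

{'m': 9, 'p': 3, 'g': 3}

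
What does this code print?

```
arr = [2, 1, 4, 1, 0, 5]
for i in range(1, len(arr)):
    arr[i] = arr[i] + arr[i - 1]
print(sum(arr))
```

i=1: arr[1] = 1+2 = 3 → [2, 3, 4, 1, 0, 5]
i=2: arr[2] = 4+3 = 7 → [2, 3, 7, 1, 0, 5]
i=3: arr[3] = 1+7 = 8 → [2, 3, 7, 8, 0, 5]
i=4: arr[4] = 0+8 = 8 → [2, 3, 7, 8, 8, 5]
i=5: arr[5] = 5+8 = 13 → [2, 3, 7, 8, 8, 13]
sum = 41

41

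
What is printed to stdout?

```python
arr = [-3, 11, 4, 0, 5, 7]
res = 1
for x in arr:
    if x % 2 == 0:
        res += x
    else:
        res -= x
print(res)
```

x=-3: not even, res = 1-(-3) = 4
x=11: not even, res = 4-11 = -7
x=4: even, res = (-7)+4 = -3
x=0: even, res = (-3)+0 = -3
x=5: not even, res = (-3)-5 = -8
x=7: not even, res = (-8)-7 = -15

-15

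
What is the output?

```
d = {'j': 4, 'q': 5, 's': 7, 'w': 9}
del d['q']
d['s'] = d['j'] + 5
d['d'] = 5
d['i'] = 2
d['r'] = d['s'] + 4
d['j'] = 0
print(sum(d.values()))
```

38

del 'q' → {'j': 4, 's': 7, 'w': 9}
d['s'] = d['j']+5 = 9 → {'j': 4, 's': 9, 'w': 9}
d['d'] = 5 → {'j': 4, 's': 9, 'w': 9, 'd': 5}
d['i'] = 2 → {'j': 4, 's': 9, 'w': 9, 'd': 5, 'i': 2}
d['r'] = d['s']+4 = 13 → {'j': 4, 's': 9, 'w': 9, 'd': 5, 'i': 2, 'r': 13}
d['j'] = 0 → {'j': 0, 's': 9, 'w': 9, 'd': 5, 'i': 2, 'r': 13}
sum of values = 38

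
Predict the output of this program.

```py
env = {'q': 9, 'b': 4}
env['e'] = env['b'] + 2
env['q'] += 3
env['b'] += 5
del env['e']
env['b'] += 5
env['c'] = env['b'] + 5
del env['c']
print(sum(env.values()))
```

env['e'] = env['b']+2 = 6 → {'q': 9, 'b': 4, 'e': 6}
env['q'] = 9+3 = 12 → {'q': 12, 'b': 4, 'e': 6}
env['b'] = 4+5 = 9 → {'q': 12, 'b': 9, 'e': 6}
del 'e' → {'q': 12, 'b': 9}
env['b'] = 9+5 = 14 → {'q': 12, 'b': 14}
env['c'] = env['b']+5 = 19 → {'q': 12, 'b': 14, 'c': 19}
del 'c' → {'q': 12, 'b': 14}
sum of values = 26

26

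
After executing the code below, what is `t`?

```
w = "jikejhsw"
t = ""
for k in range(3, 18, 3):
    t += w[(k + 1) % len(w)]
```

'jwkhj'

k=3: add w[4]='j' → 'j'
k=6: add w[7]='w' → 'jw'
k=9: add w[2]='k' → 'jwk'
k=12: add w[5]='h' → 'jwkh'
k=15: add w[0]='j' → 'jwkhj'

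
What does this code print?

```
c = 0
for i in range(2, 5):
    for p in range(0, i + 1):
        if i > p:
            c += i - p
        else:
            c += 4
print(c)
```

i=2,p=0: 2>0, c = 0+2 = 2
i=2,p=1: 2>1, c = 2+1 = 3
i=2,p=2: not 2>2, c = 3+4 = 7
i=3,p=0: 3>0, c = 7+3 = 10
i=3,p=1: 3>1, c = 10+2 = 12
i=3,p=2: 3>2, c = 12+1 = 13
i=3,p=3: not 3>3, c = 13+4 = 17
i=4,p=0: 4>0, c = 17+4 = 21
i=4,p=1: 4>1, c = 21+3 = 24
i=4,p=2: 4>2, c = 24+2 = 26
i=4,p=3: 4>3, c = 26+1 = 27
i=4,p=4: not 4>4, c = 27+4 = 31

31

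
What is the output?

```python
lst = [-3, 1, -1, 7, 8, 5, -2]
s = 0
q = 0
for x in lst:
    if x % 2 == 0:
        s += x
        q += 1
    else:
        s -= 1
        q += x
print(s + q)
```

12

x=-3: not even, s = 0-1 = -1; q=-3
x=1: not even, s = (-1)-1 = -2; q=-2
x=-1: not even, s = (-2)-1 = -3; q=-3
x=7: not even, s = (-3)-1 = -4; q=4
x=8: even, s = (-4)+8 = 4; q=5
x=5: not even, s = 4-1 = 3; q=10
x=-2: even, s = 3+(-2) = 1; q=11
s+q = 1+11 = 12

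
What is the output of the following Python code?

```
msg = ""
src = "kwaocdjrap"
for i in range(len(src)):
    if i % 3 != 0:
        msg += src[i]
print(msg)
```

i=0: skip
i=1: add 'w' → 'w'
i=2: add 'a' → 'wa'
i=3: skip
i=4: add 'c' → 'wac'
i=5: add 'd' → 'wacd'
i=6: skip
i=7: add 'r' → 'wacdr'
i=8: add 'a' → 'wacdra'
i=9: skip

wacdra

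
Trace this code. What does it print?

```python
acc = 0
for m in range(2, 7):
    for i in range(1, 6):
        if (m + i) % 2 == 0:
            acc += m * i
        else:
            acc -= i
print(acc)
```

105

m=2,i=1: odd sum, acc = 0-1 = -1
m=2,i=2: even sum, acc = (-1)+4 = 3
m=2,i=3: odd sum, acc = 3-3 = 0
m=2,i=4: even sum, acc = 0+8 = 8
m=2,i=5: odd sum, acc = 8-5 = 3
m=3,i=1: even sum, acc = 3+3 = 6
m=3,i=2: odd sum, acc = 6-2 = 4
m=3,i=3: even sum, acc = 4+9 = 13
m=3,i=4: odd sum, acc = 13-4 = 9
m=3,i=5: even sum, acc = 9+15 = 24
m=4,i=1: odd sum, acc = 24-1 = 23
m=4,i=2: even sum, acc = 23+8 = 31
m=4,i=3: odd sum, acc = 31-3 = 28
m=4,i=4: even sum, acc = 28+16 = 44
m=4,i=5: odd sum, acc = 44-5 = 39
m=5,i=1: even sum, acc = 39+5 = 44
m=5,i=2: odd sum, acc = 44-2 = 42
m=5,i=3: even sum, acc = 42+15 = 57
m=5,i=4: odd sum, acc = 57-4 = 53
m=5,i=5: even sum, acc = 53+25 = 78
m=6,i=1: odd sum, acc = 78-1 = 77
m=6,i=2: even sum, acc = 77+12 = 89
m=6,i=3: odd sum, acc = 89-3 = 86
m=6,i=4: even sum, acc = 86+24 = 110
m=6,i=5: odd sum, acc = 110-5 = 105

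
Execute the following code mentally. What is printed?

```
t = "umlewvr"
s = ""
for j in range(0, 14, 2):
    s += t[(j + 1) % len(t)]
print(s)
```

j=0: add t[1]='m' → 'm'
j=2: add t[3]='e' → 'me'
j=4: add t[5]='v' → 'mev'
j=6: add t[0]='u' → 'mevu'
j=8: add t[2]='l' → 'mevul'
j=10: add t[4]='w' → 'mevulw'
j=12: add t[6]='r' → 'mevulwr'

mevulwr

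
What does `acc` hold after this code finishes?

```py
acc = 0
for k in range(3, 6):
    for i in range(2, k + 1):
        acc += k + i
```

66

k=3,i=2: acc = 0+5 = 5
k=3,i=3: acc = 5+6 = 11
k=4,i=2: acc = 11+6 = 17
k=4,i=3: acc = 17+7 = 24
k=4,i=4: acc = 24+8 = 32
k=5,i=2: acc = 32+7 = 39
k=5,i=3: acc = 39+8 = 47
k=5,i=4: acc = 47+9 = 56
k=5,i=5: acc = 56+10 = 66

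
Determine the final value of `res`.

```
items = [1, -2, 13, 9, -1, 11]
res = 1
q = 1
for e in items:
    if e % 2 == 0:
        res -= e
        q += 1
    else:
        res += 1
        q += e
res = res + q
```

e=1: not even, res = 1+1 = 2; q=2
e=-2: even, res = 2-(-2) = 4; q=3
e=13: not even, res = 4+1 = 5; q=16
e=9: not even, res = 5+1 = 6; q=25
e=-1: not even, res = 6+1 = 7; q=24
e=11: not even, res = 7+1 = 8; q=35
res+q = 8+35 = 43

43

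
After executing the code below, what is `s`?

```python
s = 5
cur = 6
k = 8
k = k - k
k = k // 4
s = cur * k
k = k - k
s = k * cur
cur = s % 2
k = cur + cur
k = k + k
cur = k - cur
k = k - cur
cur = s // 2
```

k = 8-8 = 0
k = 0//4 = 0
s = 6*0 = 0
k = 0-0 = 0
s = 0*6 = 0
cur = 0%2 = 0
k = 0+0 = 0
k = 0+0 = 0
cur = 0-0 = 0
k = 0-0 = 0
cur = 0//2 = 0

0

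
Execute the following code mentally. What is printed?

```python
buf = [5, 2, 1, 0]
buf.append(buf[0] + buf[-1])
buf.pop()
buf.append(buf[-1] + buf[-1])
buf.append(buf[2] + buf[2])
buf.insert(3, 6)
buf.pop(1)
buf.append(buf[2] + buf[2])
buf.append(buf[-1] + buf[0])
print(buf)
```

append buf[0]+buf[-1] = 5+0 = 5 → [5, 2, 1, 0, 5]
pop() removes 5 → [5, 2, 1, 0]
append buf[-1]+buf[-1] = 0+0 = 0 → [5, 2, 1, 0, 0]
append buf[2]+buf[2] = 1+1 = 2 → [5, 2, 1, 0, 0, 2]
insert 6 at 3 → [5, 2, 1, 6, 0, 0, 2]
pop(1) removes 2 → [5, 1, 6, 0, 0, 2]
append buf[2]+buf[2] = 6+6 = 12 → [5, 1, 6, 0, 0, 2, 12]
append buf[-1]+buf[0] = 12+5 = 17 → [5, 1, 6, 0, 0, 2, 12, 17]

[5, 1, 6, 0, 0, 2, 12, 17]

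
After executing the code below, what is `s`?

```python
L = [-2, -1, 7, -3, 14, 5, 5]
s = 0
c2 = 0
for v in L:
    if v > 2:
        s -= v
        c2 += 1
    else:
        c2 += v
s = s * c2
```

62

v=-2: not >2; c2=-2
v=-1: not >2; c2=-3
v=7: >2, s = 0-7 = -7; c2=-2
v=-3: not >2; c2=-5
v=14: >2, s = (-7)-14 = -21; c2=-4
v=5: >2, s = (-21)-5 = -26; c2=-3
v=5: >2, s = (-26)-5 = -31; c2=-2
s*c2 = (-31)*(-2) = 62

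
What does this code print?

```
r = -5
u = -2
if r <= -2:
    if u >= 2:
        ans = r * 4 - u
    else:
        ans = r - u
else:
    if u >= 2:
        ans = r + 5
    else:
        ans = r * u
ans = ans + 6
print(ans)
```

3

r=-5, u=-2
r <= -2 is True; u >= 2 is False
→ ans = r - u = -3
ans = (-3)+6 = 3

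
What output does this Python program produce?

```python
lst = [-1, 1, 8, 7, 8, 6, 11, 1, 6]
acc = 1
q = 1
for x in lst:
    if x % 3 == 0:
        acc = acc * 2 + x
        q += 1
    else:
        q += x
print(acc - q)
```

x=-1: not %3==0; q=0
x=1: not %3==0; q=1
x=8: not %3==0; q=9
x=7: not %3==0; q=16
x=8: not %3==0; q=24
x=6: %3==0, acc = 1*2+6 = 8; q=25
x=11: not %3==0; q=36
x=1: not %3==0; q=37
x=6: %3==0, acc = 8*2+6 = 22; q=38
acc-q = 22-38 = -16

-16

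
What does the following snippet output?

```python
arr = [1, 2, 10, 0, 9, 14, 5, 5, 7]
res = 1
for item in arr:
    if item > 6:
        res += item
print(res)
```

item=1: not >6
item=2: not >6
item=10: >6, res = 1+10 = 11
item=0: not >6
item=9: >6, res = 11+9 = 20
item=14: >6, res = 20+14 = 34
item=5: not >6
item=5: not >6
item=7: >6, res = 34+7 = 41

41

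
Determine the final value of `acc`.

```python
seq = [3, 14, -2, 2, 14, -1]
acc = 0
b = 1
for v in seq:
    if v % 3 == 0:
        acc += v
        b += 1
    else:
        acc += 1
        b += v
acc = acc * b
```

v=3: %3==0, acc = 0+3 = 3; b=2
v=14: not %3==0, acc = 3+1 = 4; b=16
v=-2: not %3==0, acc = 4+1 = 5; b=14
v=2: not %3==0, acc = 5+1 = 6; b=16
v=14: not %3==0, acc = 6+1 = 7; b=30
v=-1: not %3==0, acc = 7+1 = 8; b=29
acc*b = 8*29 = 232

232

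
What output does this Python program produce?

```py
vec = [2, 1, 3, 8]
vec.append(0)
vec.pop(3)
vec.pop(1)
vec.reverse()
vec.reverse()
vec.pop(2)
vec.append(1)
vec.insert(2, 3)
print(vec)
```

[2, 3, 3, 1]

append 0 → [2, 1, 3, 8, 0]
pop(3) removes 8 → [2, 1, 3, 0]
pop(1) removes 1 → [2, 3, 0]
reverse → [0, 3, 2]
reverse → [2, 3, 0]
pop(2) removes 0 → [2, 3]
append 1 → [2, 3, 1]
insert 3 at 2 → [2, 3, 3, 1]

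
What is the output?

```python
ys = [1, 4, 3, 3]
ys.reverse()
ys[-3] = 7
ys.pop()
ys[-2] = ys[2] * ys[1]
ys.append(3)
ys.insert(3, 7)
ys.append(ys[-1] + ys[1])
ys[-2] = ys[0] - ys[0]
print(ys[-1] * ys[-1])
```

reverse → [3, 3, 4, 1]
ys[-3] = 7 → [3, 7, 4, 1]
pop() removes 1 → [3, 7, 4]
ys[-2] = ys[2]*ys[1] = 4*7 = 28 → [3, 28, 4]
append 3 → [3, 28, 4, 3]
insert 7 at 3 → [3, 28, 4, 7, 3]
append ys[-1]+ys[1] = 3+28 = 31 → [3, 28, 4, 7, 3, 31]
ys[-2] = ys[0]-ys[0] = 3-3 = 0 → [3, 28, 4, 7, 0, 31]
ys[-1]*ys[-1] = 31*31 = 961

961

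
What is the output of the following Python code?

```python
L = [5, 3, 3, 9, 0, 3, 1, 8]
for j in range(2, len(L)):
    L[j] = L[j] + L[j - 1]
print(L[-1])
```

j=2: L[2] = 3+3 = 6 → [5, 3, 6, 9, 0, 3, 1, 8]
j=3: L[3] = 9+6 = 15 → [5, 3, 6, 15, 0, 3, 1, 8]
j=4: L[4] = 0+15 = 15 → [5, 3, 6, 15, 15, 3, 1, 8]
j=5: L[5] = 3+15 = 18 → [5, 3, 6, 15, 15, 18, 1, 8]
j=6: L[6] = 1+18 = 19 → [5, 3, 6, 15, 15, 18, 19, 8]
j=7: L[7] = 8+19 = 27 → [5, 3, 6, 15, 15, 18, 19, 27]

27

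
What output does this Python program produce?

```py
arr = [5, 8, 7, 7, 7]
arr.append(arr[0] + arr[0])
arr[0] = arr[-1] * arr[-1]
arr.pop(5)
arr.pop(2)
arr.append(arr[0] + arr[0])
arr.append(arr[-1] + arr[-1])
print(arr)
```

append arr[0]+arr[0] = 5+5 = 10 → [5, 8, 7, 7, 7, 10]
arr[0] = arr[-1]*arr[-1] = 10*10 = 100 → [100, 8, 7, 7, 7, 10]
pop(5) removes 10 → [100, 8, 7, 7, 7]
pop(2) removes 7 → [100, 8, 7, 7]
append arr[0]+arr[0] = 100+100 = 200 → [100, 8, 7, 7, 200]
append arr[-1]+arr[-1] = 200+200 = 400 → [100, 8, 7, 7, 200, 400]

[100, 8, 7, 7, 200, 400]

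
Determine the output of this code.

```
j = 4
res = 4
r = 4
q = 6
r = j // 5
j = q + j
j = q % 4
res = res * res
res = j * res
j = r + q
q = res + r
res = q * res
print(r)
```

r = 4//5 = 0
j = 6+4 = 10
j = 6%4 = 2
res = 4*4 = 16
res = 2*16 = 32
j = 0+6 = 6
q = 32+0 = 32
res = 32*32 = 1024

0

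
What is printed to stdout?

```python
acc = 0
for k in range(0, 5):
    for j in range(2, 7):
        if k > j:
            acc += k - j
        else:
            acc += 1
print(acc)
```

k=0,j=2: not 0>2, acc = 0+1 = 1
k=0,j=3: not 0>3, acc = 1+1 = 2
k=0,j=4: not 0>4, acc = 2+1 = 3
k=0,j=5: not 0>5, acc = 3+1 = 4
k=0,j=6: not 0>6, acc = 4+1 = 5
k=1,j=2: not 1>2, acc = 5+1 = 6
k=1,j=3: not 1>3, acc = 6+1 = 7
k=1,j=4: not 1>4, acc = 7+1 = 8
k=1,j=5: not 1>5, acc = 8+1 = 9
k=1,j=6: not 1>6, acc = 9+1 = 10
k=2,j=2: not 2>2, acc = 10+1 = 11
k=2,j=3: not 2>3, acc = 11+1 = 12
k=2,j=4: not 2>4, acc = 12+1 = 13
k=2,j=5: not 2>5, acc = 13+1 = 14
k=2,j=6: not 2>6, acc = 14+1 = 15
k=3,j=2: 3>2, acc = 15+1 = 16
k=3,j=3: not 3>3, acc = 16+1 = 17
k=3,j=4: not 3>4, acc = 17+1 = 18
k=3,j=5: not 3>5, acc = 18+1 = 19
k=3,j=6: not 3>6, acc = 19+1 = 20
k=4,j=2: 4>2, acc = 20+2 = 22
k=4,j=3: 4>3, acc = 22+1 = 23
k=4,j=4: not 4>4, acc = 23+1 = 24
k=4,j=5: not 4>5, acc = 24+1 = 25
k=4,j=6: not 4>6, acc = 25+1 = 26

26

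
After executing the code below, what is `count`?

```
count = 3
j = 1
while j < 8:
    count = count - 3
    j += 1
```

j=1: count = 3-3 = 0
j=2: count = 0-3 = -3
j=3: count = (-3)-3 = -6
j=4: count = (-6)-3 = -9
j=5: count = (-9)-3 = -12
j=6: count = (-12)-3 = -15
j=7: count = (-15)-3 = -18

-18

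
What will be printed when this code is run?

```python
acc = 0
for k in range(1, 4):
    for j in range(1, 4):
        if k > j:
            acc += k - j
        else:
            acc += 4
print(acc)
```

28

k=1,j=1: not 1>1, acc = 0+4 = 4
k=1,j=2: not 1>2, acc = 4+4 = 8
k=1,j=3: not 1>3, acc = 8+4 = 12
k=2,j=1: 2>1, acc = 12+1 = 13
k=2,j=2: not 2>2, acc = 13+4 = 17
k=2,j=3: not 2>3, acc = 17+4 = 21
k=3,j=1: 3>1, acc = 21+2 = 23
k=3,j=2: 3>2, acc = 23+1 = 24
k=3,j=3: not 3>3, acc = 24+4 = 28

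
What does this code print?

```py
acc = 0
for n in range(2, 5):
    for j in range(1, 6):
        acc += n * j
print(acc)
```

n=2,j=1: acc = 0+2 = 2
n=2,j=2: acc = 2+4 = 6
n=2,j=3: acc = 6+6 = 12
n=2,j=4: acc = 12+8 = 20
n=2,j=5: acc = 20+10 = 30
n=3,j=1: acc = 30+3 = 33
n=3,j=2: acc = 33+6 = 39
n=3,j=3: acc = 39+9 = 48
n=3,j=4: acc = 48+12 = 60
n=3,j=5: acc = 60+15 = 75
n=4,j=1: acc = 75+4 = 79
n=4,j=2: acc = 79+8 = 87
n=4,j=3: acc = 87+12 = 99
n=4,j=4: acc = 99+16 = 115
n=4,j=5: acc = 115+20 = 135

135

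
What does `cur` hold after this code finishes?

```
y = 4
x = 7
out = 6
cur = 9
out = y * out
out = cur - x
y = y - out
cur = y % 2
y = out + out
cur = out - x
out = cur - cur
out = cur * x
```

out = 4*6 = 24
out = 9-7 = 2
y = 4-2 = 2
cur = 2%2 = 0
y = 2+2 = 4
cur = 2-7 = -5
out = (-5)-(-5) = 0
out = (-5)*7 = -35

-5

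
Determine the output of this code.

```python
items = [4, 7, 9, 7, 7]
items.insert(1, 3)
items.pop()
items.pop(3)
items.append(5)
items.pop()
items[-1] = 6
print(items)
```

[4, 3, 7, 6]

insert 3 at 1 → [4, 3, 7, 9, 7, 7]
pop() removes 7 → [4, 3, 7, 9, 7]
pop(3) removes 9 → [4, 3, 7, 7]
append 5 → [4, 3, 7, 7, 5]
pop() removes 5 → [4, 3, 7, 7]
items[-1] = 6 → [4, 3, 7, 6]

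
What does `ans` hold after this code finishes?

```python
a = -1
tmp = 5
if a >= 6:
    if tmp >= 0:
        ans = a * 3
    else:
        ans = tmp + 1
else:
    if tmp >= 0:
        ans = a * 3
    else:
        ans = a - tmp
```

-3

a=-1, tmp=5
a >= 6 is False; tmp >= 0 is True
→ ans = a * 3 = -3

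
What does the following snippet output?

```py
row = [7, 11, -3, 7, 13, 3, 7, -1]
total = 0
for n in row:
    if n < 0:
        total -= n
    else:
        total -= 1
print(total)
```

n=7: not <0, total = 0-1 = -1
n=11: not <0, total = (-1)-1 = -2
n=-3: <0, total = (-2)-(-3) = 1
n=7: not <0, total = 1-1 = 0
n=13: not <0, total = 0-1 = -1
n=3: not <0, total = (-1)-1 = -2
n=7: not <0, total = (-2)-1 = -3
n=-1: <0, total = (-3)-(-1) = -2

-2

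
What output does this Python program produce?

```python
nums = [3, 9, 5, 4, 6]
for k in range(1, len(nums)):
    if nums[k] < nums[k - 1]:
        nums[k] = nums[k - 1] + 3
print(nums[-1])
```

18

k=1: 9>=3, unchanged → [3, 9, 5, 4, 6]
k=2: 5<9, nums[2] = 9+3 = 12 → [3, 9, 12, 4, 6]
k=3: 4<12, nums[3] = 12+3 = 15 → [3, 9, 12, 15, 6]
k=4: 6<15, nums[4] = 15+3 = 18 → [3, 9, 12, 15, 18]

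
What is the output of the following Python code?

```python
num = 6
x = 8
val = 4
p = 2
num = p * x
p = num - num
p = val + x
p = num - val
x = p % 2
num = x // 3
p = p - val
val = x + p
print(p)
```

8

num = 2*8 = 16
p = 16-16 = 0
p = 4+8 = 12
p = 16-4 = 12
x = 12%2 = 0
num = 0//3 = 0
p = 12-4 = 8
val = 0+8 = 8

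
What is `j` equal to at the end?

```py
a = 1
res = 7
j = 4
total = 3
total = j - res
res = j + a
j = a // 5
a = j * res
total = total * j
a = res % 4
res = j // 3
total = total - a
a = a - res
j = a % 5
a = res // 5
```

1

total = 4-7 = -3
res = 4+1 = 5
j = 1//5 = 0
a = 0*5 = 0
total = (-3)*0 = 0
a = 5%4 = 1
res = 0//3 = 0
total = 0-1 = -1
a = 1-0 = 1
j = 1%5 = 1
a = 0//5 = 0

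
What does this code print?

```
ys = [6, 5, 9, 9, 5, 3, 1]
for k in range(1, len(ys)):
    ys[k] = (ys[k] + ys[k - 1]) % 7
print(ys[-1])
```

3

k=1: ys[1] = (5+6)%7 = 4 → [6, 4, 9, 9, 5, 3, 1]
k=2: ys[2] = (9+4)%7 = 6 → [6, 4, 6, 9, 5, 3, 1]
k=3: ys[3] = (9+6)%7 = 1 → [6, 4, 6, 1, 5, 3, 1]
k=4: ys[4] = (5+1)%7 = 6 → [6, 4, 6, 1, 6, 3, 1]
k=5: ys[5] = (3+6)%7 = 2 → [6, 4, 6, 1, 6, 2, 1]
k=6: ys[6] = (1+2)%7 = 3 → [6, 4, 6, 1, 6, 2, 3]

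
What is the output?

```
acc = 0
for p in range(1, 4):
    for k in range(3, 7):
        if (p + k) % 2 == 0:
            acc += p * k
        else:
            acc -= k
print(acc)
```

p=1,k=3: even sum, acc = 0+3 = 3
p=1,k=4: odd sum, acc = 3-4 = -1
p=1,k=5: even sum, acc = (-1)+5 = 4
p=1,k=6: odd sum, acc = 4-6 = -2
p=2,k=3: odd sum, acc = (-2)-3 = -5
p=2,k=4: even sum, acc = (-5)+8 = 3
p=2,k=5: odd sum, acc = 3-5 = -2
p=2,k=6: even sum, acc = (-2)+12 = 10
p=3,k=3: even sum, acc = 10+9 = 19
p=3,k=4: odd sum, acc = 19-4 = 15
p=3,k=5: even sum, acc = 15+15 = 30
p=3,k=6: odd sum, acc = 30-6 = 24

24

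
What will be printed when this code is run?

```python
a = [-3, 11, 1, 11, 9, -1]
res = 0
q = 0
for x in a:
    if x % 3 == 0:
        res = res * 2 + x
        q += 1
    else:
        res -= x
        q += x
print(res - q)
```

-66

x=-3: %3==0, res = 0*2+(-3) = -3; q=1
x=11: not %3==0, res = (-3)-11 = -14; q=12
x=1: not %3==0, res = (-14)-1 = -15; q=13
x=11: not %3==0, res = (-15)-11 = -26; q=24
x=9: %3==0, res = (-26)*2+9 = -43; q=25
x=-1: not %3==0, res = (-43)-(-1) = -42; q=24
res-q = (-42)-24 = -66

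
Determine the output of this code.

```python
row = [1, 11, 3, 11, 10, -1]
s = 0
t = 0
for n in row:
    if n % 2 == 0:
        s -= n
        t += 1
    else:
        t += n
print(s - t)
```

n=1: not even; t=1
n=11: not even; t=12
n=3: not even; t=15
n=11: not even; t=26
n=10: even, s = 0-10 = -10; t=27
n=-1: not even; t=26
s-t = (-10)-26 = -36

-36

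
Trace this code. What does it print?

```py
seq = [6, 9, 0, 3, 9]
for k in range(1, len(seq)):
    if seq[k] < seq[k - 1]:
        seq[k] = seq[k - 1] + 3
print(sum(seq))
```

60

k=1: 9>=6, unchanged → [6, 9, 0, 3, 9]
k=2: 0<9, seq[2] = 9+3 = 12 → [6, 9, 12, 3, 9]
k=3: 3<12, seq[3] = 12+3 = 15 → [6, 9, 12, 15, 9]
k=4: 9<15, seq[4] = 15+3 = 18 → [6, 9, 12, 15, 18]
sum = 60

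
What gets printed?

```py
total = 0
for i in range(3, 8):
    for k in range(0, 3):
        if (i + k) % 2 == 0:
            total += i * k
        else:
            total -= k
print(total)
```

27

i=3,k=0: odd sum, total = 0-0 = 0
i=3,k=1: even sum, total = 0+3 = 3
i=3,k=2: odd sum, total = 3-2 = 1
i=4,k=0: even sum, total = 1+0 = 1
i=4,k=1: odd sum, total = 1-1 = 0
i=4,k=2: even sum, total = 0+8 = 8
i=5,k=0: odd sum, total = 8-0 = 8
i=5,k=1: even sum, total = 8+5 = 13
i=5,k=2: odd sum, total = 13-2 = 11
i=6,k=0: even sum, total = 11+0 = 11
i=6,k=1: odd sum, total = 11-1 = 10
i=6,k=2: even sum, total = 10+12 = 22
i=7,k=0: odd sum, total = 22-0 = 22
i=7,k=1: even sum, total = 22+7 = 29
i=7,k=2: odd sum, total = 29-2 = 27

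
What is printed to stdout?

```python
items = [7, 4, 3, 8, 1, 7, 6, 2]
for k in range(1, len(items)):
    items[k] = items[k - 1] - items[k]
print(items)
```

[7, 3, 0, -8, -9, -16, -22, -24]

k=1: items[1] = 7-4 = 3 → [7, 3, 3, 8, 1, 7, 6, 2]
k=2: items[2] = 3-3 = 0 → [7, 3, 0, 8, 1, 7, 6, 2]
k=3: items[3] = 0-8 = -8 → [7, 3, 0, -8, 1, 7, 6, 2]
k=4: items[4] = (-8)-1 = -9 → [7, 3, 0, -8, -9, 7, 6, 2]
k=5: items[5] = (-9)-7 = -16 → [7, 3, 0, -8, -9, -16, 6, 2]
k=6: items[6] = (-16)-6 = -22 → [7, 3, 0, -8, -9, -16, -22, 2]
k=7: items[7] = (-22)-2 = -24 → [7, 3, 0, -8, -9, -16, -22, -24]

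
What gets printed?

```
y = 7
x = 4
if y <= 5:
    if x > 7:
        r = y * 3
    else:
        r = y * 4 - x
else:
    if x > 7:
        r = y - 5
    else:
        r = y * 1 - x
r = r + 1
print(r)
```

y=7, x=4
y <= 5 is False; x > 7 is False
→ r = y * 1 - x = 3
r = 3+1 = 4

4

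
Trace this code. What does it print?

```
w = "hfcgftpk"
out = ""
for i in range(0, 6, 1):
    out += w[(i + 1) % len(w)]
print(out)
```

fcgftp

i=0: add w[1]='f' → 'f'
i=1: add w[2]='c' → 'fc'
i=2: add w[3]='g' → 'fcg'
i=3: add w[4]='f' → 'fcgf'
i=4: add w[5]='t' → 'fcgft'
i=5: add w[6]='p' → 'fcgftp'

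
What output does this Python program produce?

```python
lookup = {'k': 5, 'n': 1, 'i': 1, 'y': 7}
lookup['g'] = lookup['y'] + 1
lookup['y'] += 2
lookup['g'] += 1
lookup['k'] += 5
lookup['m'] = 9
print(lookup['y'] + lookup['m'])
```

18

lookup['g'] = lookup['y']+1 = 8 → {'k': 5, 'n': 1, 'i': 1, 'y': 7, 'g': 8}
lookup['y'] = 7+2 = 9 → {'k': 5, 'n': 1, 'i': 1, 'y': 9, 'g': 8}
lookup['g'] = 8+1 = 9 → {'k': 5, 'n': 1, 'i': 1, 'y': 9, 'g': 9}
lookup['k'] = 5+5 = 10 → {'k': 10, 'n': 1, 'i': 1, 'y': 9, 'g': 9}
lookup['m'] = 9 → {'k': 10, 'n': 1, 'i': 1, 'y': 9, 'g': 9, 'm': 9}
lookup['y']+lookup['m'] = 9+9 = 18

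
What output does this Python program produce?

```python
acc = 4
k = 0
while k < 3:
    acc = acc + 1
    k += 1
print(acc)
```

k=0: acc = 4+1 = 5
k=1: acc = 5+1 = 6
k=2: acc = 6+1 = 7

7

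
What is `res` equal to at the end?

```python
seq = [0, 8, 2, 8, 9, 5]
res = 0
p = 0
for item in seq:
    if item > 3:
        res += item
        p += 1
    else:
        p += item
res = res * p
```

180

item=0: not >3; p=0
item=8: >3, res = 0+8 = 8; p=1
item=2: not >3; p=3
item=8: >3, res = 8+8 = 16; p=4
item=9: >3, res = 16+9 = 25; p=5
item=5: >3, res = 25+5 = 30; p=6
res*p = 30*6 = 180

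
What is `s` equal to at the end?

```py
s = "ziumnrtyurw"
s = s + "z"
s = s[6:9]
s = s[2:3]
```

+ 'z' → 'ziumnrtyurwz'
slice [6:9] → 'tyu'
slice [2:3] → 'u'

'u'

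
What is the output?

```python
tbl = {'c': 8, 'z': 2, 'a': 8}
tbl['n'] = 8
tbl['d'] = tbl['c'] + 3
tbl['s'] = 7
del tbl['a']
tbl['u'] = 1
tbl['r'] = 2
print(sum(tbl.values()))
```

tbl['n'] = 8 → {'c': 8, 'z': 2, 'a': 8, 'n': 8}
tbl['d'] = tbl['c']+3 = 11 → {'c': 8, 'z': 2, 'a': 8, 'n': 8, 'd': 11}
tbl['s'] = 7 → {'c': 8, 'z': 2, 'a': 8, 'n': 8, 'd': 11, 's': 7}
del 'a' → {'c': 8, 'z': 2, 'n': 8, 'd': 11, 's': 7}
tbl['u'] = 1 → {'c': 8, 'z': 2, 'n': 8, 'd': 11, 's': 7, 'u': 1}
tbl['r'] = 2 → {'c': 8, 'z': 2, 'n': 8, 'd': 11, 's': 7, 'u': 1, 'r': 2}
sum of values = 39

39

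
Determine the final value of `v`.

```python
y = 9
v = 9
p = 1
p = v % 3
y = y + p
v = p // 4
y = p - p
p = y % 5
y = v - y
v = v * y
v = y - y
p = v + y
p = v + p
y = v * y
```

0

p = 9%3 = 0
y = 9+0 = 9
v = 0//4 = 0
y = 0-0 = 0
p = 0%5 = 0
y = 0-0 = 0
v = 0*0 = 0
v = 0-0 = 0
p = 0+0 = 0
p = 0+0 = 0
y = 0*0 = 0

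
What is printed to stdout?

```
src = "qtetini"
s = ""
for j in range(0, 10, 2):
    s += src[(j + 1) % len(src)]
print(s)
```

ttnqe

j=0: add src[1]='t' → 't'
j=2: add src[3]='t' → 'tt'
j=4: add src[5]='n' → 'ttn'
j=6: add src[0]='q' → 'ttnq'
j=8: add src[2]='e' → 'ttnqe'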